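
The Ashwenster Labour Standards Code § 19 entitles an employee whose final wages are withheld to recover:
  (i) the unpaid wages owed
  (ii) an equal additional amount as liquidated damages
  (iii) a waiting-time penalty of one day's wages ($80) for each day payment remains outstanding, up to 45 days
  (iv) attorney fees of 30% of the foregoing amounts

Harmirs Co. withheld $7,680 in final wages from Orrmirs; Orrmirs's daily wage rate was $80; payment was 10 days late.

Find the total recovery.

Liquidated damages (equal amount): $7,680
Penalty days: min(10, 45) = 10
Waiting-time penalty: 10 × $80 = $800
Subtotal: $7,680 + $7,680 + $800 = $16,160
Attorney fees: 30% of $16,160 = $4,848
Total award: $16,160 + $4,848 = $21,008

$21,008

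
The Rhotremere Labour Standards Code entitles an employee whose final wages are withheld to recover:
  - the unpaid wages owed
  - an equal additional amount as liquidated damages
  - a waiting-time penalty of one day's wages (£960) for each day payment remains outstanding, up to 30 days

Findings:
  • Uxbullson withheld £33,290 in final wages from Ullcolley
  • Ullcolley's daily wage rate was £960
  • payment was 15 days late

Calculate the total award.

£80,980

Liquidated damages (equal amount): £33,290
Penalty days: min(15, 30) = 15
Waiting-time penalty: 15 × £960 = £14,400
Total award: £33,290 + £33,290 + £14,400 = £80,980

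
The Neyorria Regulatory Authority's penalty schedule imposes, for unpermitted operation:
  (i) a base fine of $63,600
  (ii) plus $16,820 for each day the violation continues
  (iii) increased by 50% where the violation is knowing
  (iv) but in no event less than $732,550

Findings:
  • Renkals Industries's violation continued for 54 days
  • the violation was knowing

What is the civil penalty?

Per-day component: 54 × $16,820 = $908,280
Base plus per-day: $63,600 + $908,280 = $971,880
Enhancement: 50% of $971,880 = $485,940
Enhanced fine: $971,880 + $485,940 = $1,457,820
Minimum $732,550: $1,457,820 meets the minimum, no increase.

$1,457,820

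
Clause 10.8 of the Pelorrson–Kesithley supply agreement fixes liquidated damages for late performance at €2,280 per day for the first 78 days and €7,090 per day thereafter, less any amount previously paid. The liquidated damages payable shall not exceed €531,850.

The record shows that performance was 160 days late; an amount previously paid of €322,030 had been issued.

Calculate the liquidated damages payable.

First 78 days: 78 × €2,280 = €177,840
Remaining days: (160 − 78) × €7,090 = €581,380
Accrued per-day damages: €177,840 + €581,380 = €759,220
Less amount previously paid: €759,220 − €322,030 = €437,190
Cap at €531,850: €437,190 is within the cap, no reduction.

€437,190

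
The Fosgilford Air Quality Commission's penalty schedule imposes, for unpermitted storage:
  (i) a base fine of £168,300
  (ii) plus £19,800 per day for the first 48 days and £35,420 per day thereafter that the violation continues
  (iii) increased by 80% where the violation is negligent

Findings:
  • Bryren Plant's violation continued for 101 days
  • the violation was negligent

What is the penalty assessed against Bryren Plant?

First 48 days: 48 × £19,800 = £950,400
Remaining days: (101 − 48) × £35,420 = £1,877,260
Per-day component: £950,400 + £1,877,260 = £2,827,660
Base plus per-day: £168,300 + £2,827,660 = £2,995,960
Enhancement: 80% of £2,995,960 = £2,396,768
Enhanced fine: £2,995,960 + £2,396,768 = £5,392,728

£5,392,728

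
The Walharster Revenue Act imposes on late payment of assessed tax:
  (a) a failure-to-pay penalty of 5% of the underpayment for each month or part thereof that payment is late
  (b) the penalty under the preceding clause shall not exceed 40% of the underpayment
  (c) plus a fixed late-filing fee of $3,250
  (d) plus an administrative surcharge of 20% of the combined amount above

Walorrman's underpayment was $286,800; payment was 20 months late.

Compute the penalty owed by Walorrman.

$141,564

Accrued rate: 5% × 20 = 100%, capped at 40% → 40%
Failure-to-pay penalty: 40% of $286,800 = $114,720
Penalty before surcharge: $114,720 + $3,250 = $117,970
Administrative surcharge: 20% of $117,970 = $23,594
Total penalty: $117,970 + $23,594 = $141,564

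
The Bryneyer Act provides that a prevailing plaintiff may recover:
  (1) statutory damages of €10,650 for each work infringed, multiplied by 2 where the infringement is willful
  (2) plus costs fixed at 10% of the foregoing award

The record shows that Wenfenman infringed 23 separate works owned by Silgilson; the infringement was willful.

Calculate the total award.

Statutory damages: 23 × €10,650 = €244,950
Doubled: 2 × €244,950 = €489,900
Costs: 10% of €489,900 = €48,990
Award plus costs: €489,900 + €48,990 = €538,890

€538,890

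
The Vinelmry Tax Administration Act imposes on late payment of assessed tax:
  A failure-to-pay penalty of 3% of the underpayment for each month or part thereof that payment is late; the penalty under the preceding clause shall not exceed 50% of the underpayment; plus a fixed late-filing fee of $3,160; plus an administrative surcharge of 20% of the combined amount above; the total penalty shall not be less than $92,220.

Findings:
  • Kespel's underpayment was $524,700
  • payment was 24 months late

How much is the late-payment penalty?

Accrued rate: 3% × 24 = 72%, capped at 50% → 50%
Failure-to-pay penalty: 50% of $524,700 = $262,350
Penalty before surcharge: $262,350 + $3,160 = $265,510
Administrative surcharge: 20% of $265,510 = $53,102
Total penalty: $265,510 + $53,102 = $318,612
Minimum $92,220: $318,612 meets the minimum, no increase.

$318,612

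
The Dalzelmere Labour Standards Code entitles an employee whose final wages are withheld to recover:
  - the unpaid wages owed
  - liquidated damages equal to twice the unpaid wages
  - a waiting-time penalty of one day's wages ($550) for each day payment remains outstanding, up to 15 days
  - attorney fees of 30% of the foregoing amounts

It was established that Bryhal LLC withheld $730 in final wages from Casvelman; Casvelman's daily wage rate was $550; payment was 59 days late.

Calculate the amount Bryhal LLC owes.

$13,572

Doubled: 2 × $730 = $1,460
Penalty days: min(59, 15) = 15
Waiting-time penalty: 15 × $550 = $8,250
Subtotal: $730 + $1,460 + $8,250 = $10,440
Attorney fees: 30% of $10,440 = $3,132
Total award: $10,440 + $3,132 = $13,572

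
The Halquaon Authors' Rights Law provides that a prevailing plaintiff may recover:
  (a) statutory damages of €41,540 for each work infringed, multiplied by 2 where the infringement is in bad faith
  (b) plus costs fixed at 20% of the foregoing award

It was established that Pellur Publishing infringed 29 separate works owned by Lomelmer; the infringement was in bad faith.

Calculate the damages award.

Statutory damages: 29 × €41,540 = €1,204,660
Doubled: 2 × €1,204,660 = €2,409,320
Costs: 20% of €2,409,320 = €481,864
Award plus costs: €2,409,320 + €481,864 = €2,891,184

€2,891,184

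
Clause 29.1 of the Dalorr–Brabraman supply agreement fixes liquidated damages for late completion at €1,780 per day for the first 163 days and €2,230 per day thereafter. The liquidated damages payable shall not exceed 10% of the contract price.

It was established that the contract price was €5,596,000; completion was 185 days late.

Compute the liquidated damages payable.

First 163 days: 163 × €1,780 = €290,140
Remaining days: (185 − 163) × €2,230 = €49,060
Accrued per-day damages: €290,140 + €49,060 = €339,200
Cap: 10% of €5,596,000 = €559,600
Cap at €559,600: €339,200 is within the cap, no reduction.

Liquidated damages: €339,200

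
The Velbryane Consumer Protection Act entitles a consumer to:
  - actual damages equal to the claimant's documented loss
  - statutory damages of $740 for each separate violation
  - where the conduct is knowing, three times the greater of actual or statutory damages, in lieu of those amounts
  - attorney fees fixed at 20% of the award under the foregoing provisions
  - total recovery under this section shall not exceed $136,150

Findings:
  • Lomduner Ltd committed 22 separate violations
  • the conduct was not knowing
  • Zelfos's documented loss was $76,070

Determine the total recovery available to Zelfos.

Statutory damages: 22 × $740 = $16,280
Conduct not knowing: the in-lieu enhancement does not apply.
Actual plus statutory damages: $76,070 + $16,280 = $92,350
Attorney fees: 20% of $92,350 = $18,470
Total before cap: $92,350 + $18,470 = $110,820
Cap at $136,150: $110,820 is within the cap, no reduction.

$110,820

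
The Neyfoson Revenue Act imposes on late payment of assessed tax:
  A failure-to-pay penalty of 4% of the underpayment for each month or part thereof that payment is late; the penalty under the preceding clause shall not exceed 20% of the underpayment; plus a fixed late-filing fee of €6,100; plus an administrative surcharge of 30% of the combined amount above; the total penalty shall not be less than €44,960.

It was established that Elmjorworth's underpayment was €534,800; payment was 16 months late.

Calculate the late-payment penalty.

Accrued rate: 4% × 16 = 64%, capped at 20% → 20%
Failure-to-pay penalty: 20% of €534,800 = €106,960
Penalty before surcharge: €106,960 + €6,100 = €113,060
Administrative surcharge: 30% of €113,060 = €33,918
Total penalty: €113,060 + €33,918 = €146,978
Minimum €44,960: €146,978 meets the minimum, no increase.

€146,978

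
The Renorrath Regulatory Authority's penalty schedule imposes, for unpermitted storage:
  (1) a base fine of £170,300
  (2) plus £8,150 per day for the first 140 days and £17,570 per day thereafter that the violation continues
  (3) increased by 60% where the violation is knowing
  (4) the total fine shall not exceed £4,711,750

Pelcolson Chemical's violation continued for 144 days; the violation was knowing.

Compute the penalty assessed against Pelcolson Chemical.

£2,210,528

First 140 days: 140 × £8,150 = £1,141,000
Remaining days: (144 − 140) × £17,570 = £70,280
Per-day component: £1,141,000 + £70,280 = £1,211,280
Base plus per-day: £170,300 + £1,211,280 = £1,381,580
Enhancement: 60% of £1,381,580 = £828,948
Enhanced fine: £1,381,580 + £828,948 = £2,210,528
Cap at £4,711,750: £2,210,528 is within the cap, no reduction.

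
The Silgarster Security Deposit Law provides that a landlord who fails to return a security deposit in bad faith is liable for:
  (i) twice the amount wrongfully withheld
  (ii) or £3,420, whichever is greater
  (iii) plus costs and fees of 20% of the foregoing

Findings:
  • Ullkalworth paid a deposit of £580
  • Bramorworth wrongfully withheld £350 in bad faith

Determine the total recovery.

Doubled: 2 × £350 = £700
Minimum £3,420: £700 is below the minimum → £3,420
Costs and fees: 20% of £3,420 = £684
Total recovery: £3,420 + £684 = £4,104

£4,104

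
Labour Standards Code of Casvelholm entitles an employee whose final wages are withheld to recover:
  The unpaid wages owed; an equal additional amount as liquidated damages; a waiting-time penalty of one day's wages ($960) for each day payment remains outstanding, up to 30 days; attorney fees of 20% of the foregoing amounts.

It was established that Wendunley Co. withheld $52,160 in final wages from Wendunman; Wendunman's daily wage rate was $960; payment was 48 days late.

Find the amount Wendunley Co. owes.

Liquidated damages (equal amount): $52,160
Penalty days: min(48, 30) = 30
Waiting-time penalty: 30 × $960 = $28,800
Subtotal: $52,160 + $52,160 + $28,800 = $133,120
Attorney fees: 20% of $133,120 = $26,624
Total award: $133,120 + $26,624 = $159,744

$159,744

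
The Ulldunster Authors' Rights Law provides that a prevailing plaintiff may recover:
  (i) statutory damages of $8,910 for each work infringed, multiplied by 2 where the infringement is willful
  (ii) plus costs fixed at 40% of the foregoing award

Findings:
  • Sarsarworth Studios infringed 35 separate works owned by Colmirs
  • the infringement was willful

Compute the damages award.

$873,180

Statutory damages: 35 × $8,910 = $311,850
Doubled: 2 × $311,850 = $623,700
Costs: 40% of $623,700 = $249,480
Award plus costs: $623,700 + $249,480 = $873,180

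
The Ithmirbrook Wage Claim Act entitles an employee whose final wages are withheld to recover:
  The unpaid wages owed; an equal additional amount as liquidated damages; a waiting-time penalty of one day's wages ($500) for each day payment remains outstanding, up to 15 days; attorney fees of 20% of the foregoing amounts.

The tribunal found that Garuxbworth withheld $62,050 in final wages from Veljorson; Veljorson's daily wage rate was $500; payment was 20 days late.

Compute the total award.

Liquidated damages (equal amount): $62,050
Penalty days: min(20, 15) = 15
Waiting-time penalty: 15 × $500 = $7,500
Subtotal: $62,050 + $62,050 + $7,500 = $131,600
Attorney fees: 20% of $131,600 = $26,320
Total award: $131,600 + $26,320 = $157,920

$157,920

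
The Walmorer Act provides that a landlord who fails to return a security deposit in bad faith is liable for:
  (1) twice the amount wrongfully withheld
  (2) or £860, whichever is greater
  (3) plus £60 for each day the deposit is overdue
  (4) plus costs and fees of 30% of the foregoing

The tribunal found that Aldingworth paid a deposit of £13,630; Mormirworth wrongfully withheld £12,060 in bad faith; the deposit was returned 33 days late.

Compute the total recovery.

Doubled: 2 × £12,060 = £24,120
Minimum £860: £24,120 meets the minimum, no increase.
Late-return penalty: 33 × £60 = £1,980
Damages plus late penalty: £24,120 + £1,980 = £26,100
Costs and fees: 30% of £26,100 = £7,830
Total recovery: £26,100 + £7,830 = £33,930

£33,930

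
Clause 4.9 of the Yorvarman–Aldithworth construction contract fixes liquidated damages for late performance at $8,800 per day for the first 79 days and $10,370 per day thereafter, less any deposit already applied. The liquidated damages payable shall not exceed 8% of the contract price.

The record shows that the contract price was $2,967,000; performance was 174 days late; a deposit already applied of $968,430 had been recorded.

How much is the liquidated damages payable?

$237,360

First 79 days: 79 × $8,800 = $695,200
Remaining days: (174 − 79) × $10,370 = $985,150
Accrued per-day damages: $695,200 + $985,150 = $1,680,350
Less deposit already applied: $1,680,350 − $968,430 = $711,920
Cap: 8% of $2,967,000 = $237,360
Cap at $237,360: $711,920 exceeds the cap → $237,360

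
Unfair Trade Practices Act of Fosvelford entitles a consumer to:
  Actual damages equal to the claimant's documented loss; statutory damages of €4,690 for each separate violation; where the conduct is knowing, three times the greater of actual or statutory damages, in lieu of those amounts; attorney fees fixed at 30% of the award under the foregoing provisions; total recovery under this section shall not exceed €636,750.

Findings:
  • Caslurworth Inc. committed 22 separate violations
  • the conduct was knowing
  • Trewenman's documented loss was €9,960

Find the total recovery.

Statutory damages: 22 × €4,690 = €103,180
Greater of actual damages (€9,960) or statutory damages (€103,180): €103,180
Trebled: 3 × €103,180 = €309,540
Attorney fees: 30% of €309,540 = €92,862
Total before cap: €309,540 + €92,862 = €402,402
Cap at €636,750: €402,402 is within the cap, no reduction.

€402,402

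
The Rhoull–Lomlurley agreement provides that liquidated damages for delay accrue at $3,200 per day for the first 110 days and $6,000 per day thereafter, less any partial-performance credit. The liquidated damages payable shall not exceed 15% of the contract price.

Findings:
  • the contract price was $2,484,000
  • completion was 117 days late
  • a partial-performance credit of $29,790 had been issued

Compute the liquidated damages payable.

First 110 days: 110 × $3,200 = $352,000
Remaining days: (117 − 110) × $6,000 = $42,000
Accrued per-day damages: $352,000 + $42,000 = $394,000
Less partial-performance credit: $394,000 − $29,790 = $364,210
Cap: 15% of $2,484,000 = $372,600
Cap at $372,600: $364,210 is within the cap, no reduction.

$364,210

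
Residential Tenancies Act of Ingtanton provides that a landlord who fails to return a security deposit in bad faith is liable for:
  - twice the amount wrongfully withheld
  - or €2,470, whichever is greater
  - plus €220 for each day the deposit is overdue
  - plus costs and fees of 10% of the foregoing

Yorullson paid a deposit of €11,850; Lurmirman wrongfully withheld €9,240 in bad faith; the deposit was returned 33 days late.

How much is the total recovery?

€28,314

Doubled: 2 × €9,240 = €18,480
Minimum €2,470: €18,480 meets the minimum, no increase.
Late-return penalty: 33 × €220 = €7,260
Damages plus late penalty: €18,480 + €7,260 = €25,740
Costs and fees: 10% of €25,740 = €2,574
Total recovery: €25,740 + €2,574 = €28,314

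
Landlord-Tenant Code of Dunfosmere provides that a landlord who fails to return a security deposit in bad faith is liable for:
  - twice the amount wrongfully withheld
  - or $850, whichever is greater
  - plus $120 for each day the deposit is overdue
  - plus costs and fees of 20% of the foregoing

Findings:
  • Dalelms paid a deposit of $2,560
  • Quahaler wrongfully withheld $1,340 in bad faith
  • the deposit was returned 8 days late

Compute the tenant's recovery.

Doubled: 2 × $1,340 = $2,680
Minimum $850: $2,680 meets the minimum, no increase.
Late-return penalty: 8 × $120 = $960
Damages plus late penalty: $2,680 + $960 = $3,640
Costs and fees: 20% of $3,640 = $728
Total recovery: $3,640 + $728 = $4,368

$4,368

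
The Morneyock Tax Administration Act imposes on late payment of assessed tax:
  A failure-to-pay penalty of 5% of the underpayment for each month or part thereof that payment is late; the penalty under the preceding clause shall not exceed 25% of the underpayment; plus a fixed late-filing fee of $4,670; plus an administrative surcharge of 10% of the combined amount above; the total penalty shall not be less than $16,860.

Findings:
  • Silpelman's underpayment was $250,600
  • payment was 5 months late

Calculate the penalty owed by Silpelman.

Accrued rate: 5% × 5 = 25%, capped at 25% → 25%
Failure-to-pay penalty: 25% of $250,600 = $62,650
Penalty before surcharge: $62,650 + $4,670 = $67,320
Administrative surcharge: 10% of $67,320 = $6,732
Total penalty: $67,320 + $6,732 = $74,052
Minimum $16,860: $74,052 meets the minimum, no increase.

$74,052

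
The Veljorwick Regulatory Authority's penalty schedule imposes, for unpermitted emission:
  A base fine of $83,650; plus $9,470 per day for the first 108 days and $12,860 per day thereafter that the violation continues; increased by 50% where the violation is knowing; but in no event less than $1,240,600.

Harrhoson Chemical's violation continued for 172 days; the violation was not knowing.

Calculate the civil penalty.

Civil penalty: $1,929,450

First 108 days: 108 × $9,470 = $1,022,760
Remaining days: (172 − 108) × $12,860 = $823,040
Per-day component: $1,022,760 + $823,040 = $1,845,800
Base plus per-day: $83,650 + $1,845,800 = $1,929,450
The violation was not knowing: no 50% increase.
Minimum $1,240,600: $1,929,450 meets the minimum, no increase.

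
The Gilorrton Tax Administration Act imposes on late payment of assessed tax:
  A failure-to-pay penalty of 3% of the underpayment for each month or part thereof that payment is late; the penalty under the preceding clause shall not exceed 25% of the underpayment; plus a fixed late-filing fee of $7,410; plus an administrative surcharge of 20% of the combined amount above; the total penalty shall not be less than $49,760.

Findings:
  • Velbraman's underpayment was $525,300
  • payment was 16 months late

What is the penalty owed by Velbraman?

$166,482

Accrued rate: 3% × 16 = 48%, capped at 25% → 25%
Failure-to-pay penalty: 25% of $525,300 = $131,325
Penalty before surcharge: $131,325 + $7,410 = $138,735
Administrative surcharge: 20% of $138,735 = $27,747
Total penalty: $138,735 + $27,747 = $166,482
Minimum $49,760: $166,482 meets the minimum, no increase.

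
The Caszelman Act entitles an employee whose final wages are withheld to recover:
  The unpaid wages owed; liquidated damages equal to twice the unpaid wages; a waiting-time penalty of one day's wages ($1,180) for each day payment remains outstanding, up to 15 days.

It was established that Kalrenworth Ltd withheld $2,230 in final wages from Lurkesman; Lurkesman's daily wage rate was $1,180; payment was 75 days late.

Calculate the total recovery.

Total award: $24,390

Doubled: 2 × $2,230 = $4,460
Penalty days: min(75, 15) = 15
Waiting-time penalty: 15 × $1,180 = $17,700
Total award: $2,230 + $4,460 + $17,700 = $24,390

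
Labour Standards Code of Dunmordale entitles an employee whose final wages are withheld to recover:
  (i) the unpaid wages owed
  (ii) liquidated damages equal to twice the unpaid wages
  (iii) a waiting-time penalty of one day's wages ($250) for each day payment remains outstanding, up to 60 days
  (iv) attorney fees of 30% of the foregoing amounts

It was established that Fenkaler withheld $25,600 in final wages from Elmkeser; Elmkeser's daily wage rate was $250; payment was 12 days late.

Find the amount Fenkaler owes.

Doubled: 2 × $25,600 = $51,200
Penalty days: min(12, 60) = 12
Waiting-time penalty: 12 × $250 = $3,000
Subtotal: $25,600 + $51,200 + $3,000 = $79,800
Attorney fees: 30% of $79,800 = $23,940
Total award: $79,800 + $23,940 = $103,740

$103,740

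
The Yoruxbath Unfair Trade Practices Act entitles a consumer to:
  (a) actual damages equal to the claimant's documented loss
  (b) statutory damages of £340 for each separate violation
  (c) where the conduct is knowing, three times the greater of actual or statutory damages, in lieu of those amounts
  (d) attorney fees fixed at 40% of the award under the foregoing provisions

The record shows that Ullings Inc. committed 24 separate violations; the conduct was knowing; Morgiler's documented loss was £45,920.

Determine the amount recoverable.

Statutory damages: 24 × £340 = £8,160
Greater of actual damages (£45,920) or statutory damages (£8,160): £45,920
Trebled: 3 × £45,920 = £137,760
Attorney fees: 40% of £137,760 = £55,104
Total recovery: £137,760 + £55,104 = £192,864

£192,864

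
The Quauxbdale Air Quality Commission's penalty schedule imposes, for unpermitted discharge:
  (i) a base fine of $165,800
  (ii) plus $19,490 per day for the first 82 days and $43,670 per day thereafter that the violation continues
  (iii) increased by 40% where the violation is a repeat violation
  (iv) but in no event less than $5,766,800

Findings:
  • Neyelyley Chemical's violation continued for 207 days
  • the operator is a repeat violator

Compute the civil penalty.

$10,111,822

First 82 days: 82 × $19,490 = $1,598,180
Remaining days: (207 − 82) × $43,670 = $5,458,750
Per-day component: $1,598,180 + $5,458,750 = $7,056,930
Base plus per-day: $165,800 + $7,056,930 = $7,222,730
Enhancement: 40% of $7,222,730 = $2,889,092
Enhanced fine: $7,222,730 + $2,889,092 = $10,111,822
Minimum $5,766,800: $10,111,822 meets the minimum, no increase.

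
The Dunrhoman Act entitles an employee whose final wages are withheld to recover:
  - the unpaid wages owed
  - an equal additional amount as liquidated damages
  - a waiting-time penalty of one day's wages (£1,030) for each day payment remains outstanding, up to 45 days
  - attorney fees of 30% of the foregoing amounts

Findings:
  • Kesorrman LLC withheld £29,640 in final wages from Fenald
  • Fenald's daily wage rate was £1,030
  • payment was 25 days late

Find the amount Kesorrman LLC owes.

Liquidated damages (equal amount): £29,640
Penalty days: min(25, 45) = 25
Waiting-time penalty: 25 × £1,030 = £25,750
Subtotal: £29,640 + £29,640 + £25,750 = £85,030
Attorney fees: 30% of £85,030 = £25,509
Total award: £85,030 + £25,509 = £110,539

£110,539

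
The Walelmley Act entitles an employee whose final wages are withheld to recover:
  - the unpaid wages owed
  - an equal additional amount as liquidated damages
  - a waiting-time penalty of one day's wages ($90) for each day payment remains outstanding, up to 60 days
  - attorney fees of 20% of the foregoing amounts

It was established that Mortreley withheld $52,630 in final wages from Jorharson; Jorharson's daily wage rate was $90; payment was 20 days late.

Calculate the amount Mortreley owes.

$128,472

Liquidated damages (equal amount): $52,630
Penalty days: min(20, 60) = 20
Waiting-time penalty: 20 × $90 = $1,800
Subtotal: $52,630 + $52,630 + $1,800 = $107,060
Attorney fees: 20% of $107,060 = $21,412
Total award: $107,060 + $21,412 = $128,472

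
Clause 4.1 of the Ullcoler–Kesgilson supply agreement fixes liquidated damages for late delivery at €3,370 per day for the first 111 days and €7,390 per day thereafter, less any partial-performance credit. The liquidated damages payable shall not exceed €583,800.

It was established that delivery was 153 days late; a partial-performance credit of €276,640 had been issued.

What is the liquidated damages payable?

First 111 days: 111 × €3,370 = €374,070
Remaining days: (153 − 111) × €7,390 = €310,380
Accrued per-day damages: €374,070 + €310,380 = €684,450
Less partial-performance credit: €684,450 − €276,640 = €407,810
Cap at €583,800: €407,810 is within the cap, no reduction.

€407,810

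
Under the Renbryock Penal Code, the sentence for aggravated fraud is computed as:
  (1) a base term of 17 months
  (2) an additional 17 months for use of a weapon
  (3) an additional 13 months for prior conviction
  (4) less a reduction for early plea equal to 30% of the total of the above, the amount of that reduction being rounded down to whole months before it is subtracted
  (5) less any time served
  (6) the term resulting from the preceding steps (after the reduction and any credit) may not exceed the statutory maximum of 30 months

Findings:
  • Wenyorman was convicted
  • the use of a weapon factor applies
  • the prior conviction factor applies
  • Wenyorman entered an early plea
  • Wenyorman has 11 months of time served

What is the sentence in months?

Use of a weapon enhancement: +17 months
Prior conviction enhancement: +13 months
Adjusted term: 17 months + 17 months + 13 months = 47 months
Early plea reduction: 30% of 47 months = 14 months (rounded down)
After reduction: 47 − 14 = 33 months
Less time served: 33 months − 11 months = 22 months
Cap at 30 months: 22 months is within the cap, no reduction.

Sentence: 22 months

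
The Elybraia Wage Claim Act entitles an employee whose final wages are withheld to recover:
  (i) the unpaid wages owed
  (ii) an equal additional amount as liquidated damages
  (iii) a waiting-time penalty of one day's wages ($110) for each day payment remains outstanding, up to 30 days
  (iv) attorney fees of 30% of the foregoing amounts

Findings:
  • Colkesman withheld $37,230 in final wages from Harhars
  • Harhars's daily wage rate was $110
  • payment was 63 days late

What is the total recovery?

Liquidated damages (equal amount): $37,230
Penalty days: min(63, 30) = 30
Waiting-time penalty: 30 × $110 = $3,300
Subtotal: $37,230 + $37,230 + $3,300 = $77,760
Attorney fees: 30% of $77,760 = $23,328
Total award: $77,760 + $23,328 = $101,088

$101,088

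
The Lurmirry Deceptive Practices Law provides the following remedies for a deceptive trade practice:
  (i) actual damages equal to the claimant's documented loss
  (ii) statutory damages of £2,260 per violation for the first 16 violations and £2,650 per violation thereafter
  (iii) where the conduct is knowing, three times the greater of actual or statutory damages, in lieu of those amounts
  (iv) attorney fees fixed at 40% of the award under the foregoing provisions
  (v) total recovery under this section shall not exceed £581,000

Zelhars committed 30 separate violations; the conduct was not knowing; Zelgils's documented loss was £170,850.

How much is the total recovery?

First 16 violations: 16 × £2,260 = £36,160
Remaining violations: (30 − 16) × £2,650 = £37,100
Statutory damages: £36,160 + £37,100 = £73,260
Conduct not knowing: the in-lieu enhancement does not apply.
Actual plus statutory damages: £170,850 + £73,260 = £244,110
Attorney fees: 40% of £244,110 = £97,644
Total before cap: £244,110 + £97,644 = £341,754
Cap at £581,000: £341,754 is within the cap, no reduction.

£341,754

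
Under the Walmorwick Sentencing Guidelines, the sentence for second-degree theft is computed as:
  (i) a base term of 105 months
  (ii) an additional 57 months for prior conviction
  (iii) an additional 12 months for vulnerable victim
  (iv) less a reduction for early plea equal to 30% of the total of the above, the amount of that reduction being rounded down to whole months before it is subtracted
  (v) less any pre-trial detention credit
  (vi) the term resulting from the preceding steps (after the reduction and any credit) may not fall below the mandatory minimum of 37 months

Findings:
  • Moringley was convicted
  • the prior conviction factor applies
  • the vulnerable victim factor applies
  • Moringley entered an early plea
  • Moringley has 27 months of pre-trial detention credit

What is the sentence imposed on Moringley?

Prior conviction enhancement: +57 months
Vulnerable victim enhancement: +12 months
Adjusted term: 105 months + 57 months + 12 months = 174 months
Early plea reduction: 30% of 174 months = 52 months (rounded down)
After reduction: 174 − 52 = 122 months
Less pre-trial detention credit: 122 months − 27 months = 95 months
Minimum 37 months: 95 months meets the minimum, no increase.

95 months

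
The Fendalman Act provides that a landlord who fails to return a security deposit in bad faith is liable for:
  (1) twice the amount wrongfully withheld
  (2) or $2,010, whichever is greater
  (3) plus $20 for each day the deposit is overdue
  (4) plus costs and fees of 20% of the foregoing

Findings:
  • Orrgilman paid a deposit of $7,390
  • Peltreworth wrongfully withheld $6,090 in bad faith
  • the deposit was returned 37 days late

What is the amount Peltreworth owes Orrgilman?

Doubled: 2 × $6,090 = $12,180
Minimum $2,010: $12,180 meets the minimum, no increase.
Late-return penalty: 37 × $20 = $740
Damages plus late penalty: $12,180 + $740 = $12,920
Costs and fees: 20% of $12,920 = $2,584
Total recovery: $12,920 + $2,584 = $15,504

$15,504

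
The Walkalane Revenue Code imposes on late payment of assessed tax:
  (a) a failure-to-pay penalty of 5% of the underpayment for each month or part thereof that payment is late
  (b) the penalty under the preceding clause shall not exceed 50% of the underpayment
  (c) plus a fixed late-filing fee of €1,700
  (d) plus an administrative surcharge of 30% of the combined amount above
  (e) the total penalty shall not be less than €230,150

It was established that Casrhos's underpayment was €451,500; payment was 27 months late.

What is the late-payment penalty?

Penalty: €295,685

Accrued rate: 5% × 27 = 135%, capped at 50% → 50%
Failure-to-pay penalty: 50% of €451,500 = €225,750
Penalty before surcharge: €225,750 + €1,700 = €227,450
Administrative surcharge: 30% of €227,450 = €68,235
Total penalty: €227,450 + €68,235 = €295,685
Minimum €230,150: €295,685 meets the minimum, no increase.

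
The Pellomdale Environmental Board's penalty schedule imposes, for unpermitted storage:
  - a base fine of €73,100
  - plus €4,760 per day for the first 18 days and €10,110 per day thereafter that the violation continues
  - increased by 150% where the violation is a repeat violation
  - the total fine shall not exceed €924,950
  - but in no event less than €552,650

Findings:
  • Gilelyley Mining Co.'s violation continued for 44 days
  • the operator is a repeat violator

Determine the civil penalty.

First 18 days: 18 × €4,760 = €85,680
Remaining days: (44 − 18) × €10,110 = €262,860
Per-day component: €85,680 + €262,860 = €348,540
Base plus per-day: €73,100 + €348,540 = €421,640
Enhancement: 150% of €421,640 = €632,460
Enhanced fine: €421,640 + €632,460 = €1,054,100
Cap at €924,950: €1,054,100 exceeds the cap → €924,950
Minimum €552,650: €924,950 meets the minimum, no increase.

€924,950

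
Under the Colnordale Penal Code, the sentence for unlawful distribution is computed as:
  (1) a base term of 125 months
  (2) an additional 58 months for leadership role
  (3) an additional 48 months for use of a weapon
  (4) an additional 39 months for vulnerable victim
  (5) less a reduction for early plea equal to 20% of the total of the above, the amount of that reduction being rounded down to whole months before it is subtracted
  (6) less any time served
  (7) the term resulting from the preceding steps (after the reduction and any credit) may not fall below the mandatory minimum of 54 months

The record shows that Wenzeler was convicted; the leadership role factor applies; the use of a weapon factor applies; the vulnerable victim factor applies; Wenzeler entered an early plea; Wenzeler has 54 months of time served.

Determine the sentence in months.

Leadership role enhancement: +58 months
Use of a weapon enhancement: +48 months
Vulnerable victim enhancement: +39 months
Adjusted term: 125 months + 58 months + 48 months + 39 months = 270 months
Early plea reduction: 20% of 270 months = 54 months (rounded down)
After reduction: 270 − 54 = 216 months
Less time served: 216 months − 54 months = 162 months
Minimum 54 months: 162 months meets the minimum, no increase.

162 months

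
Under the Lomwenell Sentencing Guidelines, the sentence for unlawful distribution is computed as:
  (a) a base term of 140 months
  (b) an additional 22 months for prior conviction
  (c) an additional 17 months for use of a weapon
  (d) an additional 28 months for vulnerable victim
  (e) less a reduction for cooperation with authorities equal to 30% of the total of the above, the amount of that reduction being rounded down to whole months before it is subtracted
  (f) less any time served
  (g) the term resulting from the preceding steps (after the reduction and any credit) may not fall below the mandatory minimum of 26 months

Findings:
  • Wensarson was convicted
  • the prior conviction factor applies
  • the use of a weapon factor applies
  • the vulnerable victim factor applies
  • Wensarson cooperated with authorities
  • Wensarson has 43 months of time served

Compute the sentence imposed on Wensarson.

102 months

Prior conviction enhancement: +22 months
Use of a weapon enhancement: +17 months
Vulnerable victim enhancement: +28 months
Adjusted term: 140 months + 22 months + 17 months + 28 months = 207 months
Cooperation with authorities reduction: 30% of 207 months = 62 months (rounded down)
After reduction: 207 − 62 = 145 months
Less time served: 145 months − 43 months = 102 months
Minimum 26 months: 102 months meets the minimum, no increase.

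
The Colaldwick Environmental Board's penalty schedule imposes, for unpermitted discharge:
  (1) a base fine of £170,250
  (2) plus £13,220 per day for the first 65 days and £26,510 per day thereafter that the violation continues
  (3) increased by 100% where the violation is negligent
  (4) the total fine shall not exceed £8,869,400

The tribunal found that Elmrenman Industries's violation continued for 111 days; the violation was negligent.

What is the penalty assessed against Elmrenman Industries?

£4,498,020

First 65 days: 65 × £13,220 = £859,300
Remaining days: (111 − 65) × £26,510 = £1,219,460
Per-day component: £859,300 + £1,219,460 = £2,078,760
Base plus per-day: £170,250 + £2,078,760 = £2,249,010
Enhancement: 100% of £2,249,010 = £2,249,010
Enhanced fine: £2,249,010 + £2,249,010 = £4,498,020
Cap at £8,869,400: £4,498,020 is within the cap, no reduction.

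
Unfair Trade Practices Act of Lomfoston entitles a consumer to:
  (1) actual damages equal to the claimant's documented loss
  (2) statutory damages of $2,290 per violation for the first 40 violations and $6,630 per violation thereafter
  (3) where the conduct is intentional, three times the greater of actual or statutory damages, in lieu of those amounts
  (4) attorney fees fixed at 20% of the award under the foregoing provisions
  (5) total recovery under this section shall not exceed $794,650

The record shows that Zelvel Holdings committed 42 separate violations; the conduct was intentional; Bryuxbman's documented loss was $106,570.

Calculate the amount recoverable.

First 40 violations: 40 × $2,290 = $91,600
Remaining violations: (42 − 40) × $6,630 = $13,260
Statutory damages: $91,600 + $13,260 = $104,860
Greater of actual damages ($106,570) or statutory damages ($104,860): $106,570
Trebled: 3 × $106,570 = $319,710
Attorney fees: 20% of $319,710 = $63,942
Total before cap: $319,710 + $63,942 = $383,652
Cap at $794,650: $383,652 is within the cap, no reduction.

$383,652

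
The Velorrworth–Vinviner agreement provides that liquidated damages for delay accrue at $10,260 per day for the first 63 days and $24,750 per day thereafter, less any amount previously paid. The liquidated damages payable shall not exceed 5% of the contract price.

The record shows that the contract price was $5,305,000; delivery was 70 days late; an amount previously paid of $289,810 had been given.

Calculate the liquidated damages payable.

$265,250

First 63 days: 63 × $10,260 = $646,380
Remaining days: (70 − 63) × $24,750 = $173,250
Accrued per-day damages: $646,380 + $173,250 = $819,630
Less amount previously paid: $819,630 − $289,810 = $529,820
Cap: 5% of $5,305,000 = $265,250
Cap at $265,250: $529,820 exceeds the cap → $265,250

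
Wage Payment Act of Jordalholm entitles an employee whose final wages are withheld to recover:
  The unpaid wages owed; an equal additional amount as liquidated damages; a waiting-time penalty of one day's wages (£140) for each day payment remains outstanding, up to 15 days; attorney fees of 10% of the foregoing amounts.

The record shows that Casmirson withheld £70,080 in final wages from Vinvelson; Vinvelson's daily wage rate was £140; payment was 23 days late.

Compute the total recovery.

Liquidated damages (equal amount): £70,080
Penalty days: min(23, 15) = 15
Waiting-time penalty: 15 × £140 = £2,100
Subtotal: £70,080 + £70,080 + £2,100 = £142,260
Attorney fees: 10% of £142,260 = £14,226
Total award: £142,260 + £14,226 = £156,486

£156,486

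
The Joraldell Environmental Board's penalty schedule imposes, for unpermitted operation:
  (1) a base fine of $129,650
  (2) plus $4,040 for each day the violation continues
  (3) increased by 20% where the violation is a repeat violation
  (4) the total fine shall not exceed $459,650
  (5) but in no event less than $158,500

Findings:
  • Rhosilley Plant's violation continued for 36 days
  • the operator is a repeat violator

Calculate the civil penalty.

Per-day component: 36 × $4,040 = $145,440
Base plus per-day: $129,650 + $145,440 = $275,090
Enhancement: 20% of $275,090 = $55,018
Enhanced fine: $275,090 + $55,018 = $330,108
Cap at $459,650: $330,108 is within the cap, no reduction.
Minimum $158,500: $330,108 meets the minimum, no increase.

$330,108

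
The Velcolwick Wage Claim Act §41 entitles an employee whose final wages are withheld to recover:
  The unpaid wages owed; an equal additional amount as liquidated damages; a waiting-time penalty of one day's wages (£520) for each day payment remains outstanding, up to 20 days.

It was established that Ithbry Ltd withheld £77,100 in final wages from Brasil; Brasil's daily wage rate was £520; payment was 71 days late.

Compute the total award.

Liquidated damages (equal amount): £77,100
Penalty days: min(71, 20) = 20
Waiting-time penalty: 20 × £520 = £10,400
Total award: £77,100 + £77,100 + £10,400 = £164,600

£164,600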